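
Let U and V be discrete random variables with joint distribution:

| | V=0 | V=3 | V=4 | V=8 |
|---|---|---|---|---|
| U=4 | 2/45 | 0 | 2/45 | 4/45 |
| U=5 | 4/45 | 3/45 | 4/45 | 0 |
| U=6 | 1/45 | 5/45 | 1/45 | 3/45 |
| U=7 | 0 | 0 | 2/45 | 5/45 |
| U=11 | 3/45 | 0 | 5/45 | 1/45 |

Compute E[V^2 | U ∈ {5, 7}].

443/18

P(U ∈ {5, 7}) = 2/5.
Σ V^2·P over the event = 0·(4/45) + 9·(3/45) + 16·(4/45) + 16·(2/45) + 64·(5/45) = 443/45.
E[V^2 | U ∈ {5, 7}] = (443/45) / (2/5) = 443/18.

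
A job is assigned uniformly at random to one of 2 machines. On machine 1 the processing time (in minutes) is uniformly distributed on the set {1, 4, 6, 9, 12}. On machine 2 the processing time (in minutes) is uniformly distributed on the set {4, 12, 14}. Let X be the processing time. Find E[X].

41/5

E[X | machine 1] = (1+4+6+9+12)/5 = 32/5.
E[X | machine 2] = (4+12+14)/3 = 10.
E[X] = (1/2)·(32/5) + (1/2)·(10) = 41/5.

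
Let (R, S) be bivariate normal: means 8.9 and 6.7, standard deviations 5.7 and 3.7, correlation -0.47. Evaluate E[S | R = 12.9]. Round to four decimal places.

The regression of S on R has slope ρ·σ_S/σ_R and passes through (μ_R, μ_S).
E[S | R=12.9] = 6.7 + (-0.47)·(3.7/5.7)·(12.9 − (8.9)) = 6.7 + (-0.30509)·(4) = 5.4796.

5.4796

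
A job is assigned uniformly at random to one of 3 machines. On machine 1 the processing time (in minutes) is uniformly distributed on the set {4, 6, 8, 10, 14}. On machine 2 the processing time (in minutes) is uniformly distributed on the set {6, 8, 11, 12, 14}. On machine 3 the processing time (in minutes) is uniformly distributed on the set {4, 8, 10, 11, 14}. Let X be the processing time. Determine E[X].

E[X | machine 1] = (4+6+8+10+14)/5 = 42/5.
E[X | machine 2] = (6+8+11+12+14)/5 = 51/5.
E[X | machine 3] = (4+8+10+11+14)/5 = 47/5.
E[X] = (1/3)·(42/5) + (1/3)·(51/5) + (1/3)·(47/5) = 28/3.

28/3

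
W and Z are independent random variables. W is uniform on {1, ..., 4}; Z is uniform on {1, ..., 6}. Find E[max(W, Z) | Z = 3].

13/4

Outcomes with Z = 3: (1,3), (2,3), (3,3), (4,3), each with probability 1/24.
E[max(W, Z) | Z = 3] = (3 + 3 + 3 + 4) / 4 = 13/4.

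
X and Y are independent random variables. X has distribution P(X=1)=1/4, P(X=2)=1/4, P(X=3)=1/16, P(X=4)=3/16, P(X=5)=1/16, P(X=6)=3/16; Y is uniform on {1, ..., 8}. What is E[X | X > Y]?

80/17

P(X > Y) = 17/64.
Summing X·P(x,y) over outcomes with X > Y gives 5/4.
E[X | X > Y] = (5/4) / (17/64) = 80/17.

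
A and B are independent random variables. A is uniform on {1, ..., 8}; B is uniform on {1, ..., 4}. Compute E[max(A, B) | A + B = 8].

P(A + B = 8) = 1/8.
Summing max(A,B)·P(x,y) over outcomes with A + B = 8 gives 11/16.
E[max(A, B) | A + B = 8] = (11/16) / (1/8) = 11/2.

11/2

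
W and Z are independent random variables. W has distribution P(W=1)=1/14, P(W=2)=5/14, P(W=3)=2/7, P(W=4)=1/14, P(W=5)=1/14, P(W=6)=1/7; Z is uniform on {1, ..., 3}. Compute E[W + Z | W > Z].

P(W > Z) = 25/42.
Summing (W+Z)·P(x,y) over outcomes with W > Z gives 23/7.
E[W + Z | W > Z] = (23/7) / (25/42) = 138/25.

138/25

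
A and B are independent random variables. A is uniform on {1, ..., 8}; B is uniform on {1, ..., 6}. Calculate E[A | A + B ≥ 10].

20/3

P(A + B ≥ 10) = 5/16.
Summing A·P(x,y) over outcomes with A + B ≥ 10 gives 25/12.
E[A | A + B ≥ 10] = (25/12) / (5/16) = 20/3.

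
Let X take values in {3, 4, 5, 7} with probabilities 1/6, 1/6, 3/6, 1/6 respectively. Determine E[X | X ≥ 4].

P(X ≥ 4) = 5/6.
Σ over the event: 4·1/6 + 5·1/2 + 7·1/6 = 13/3.
E[X | X ≥ 4] = (13/3) / (5/6) = 26/5.

26/5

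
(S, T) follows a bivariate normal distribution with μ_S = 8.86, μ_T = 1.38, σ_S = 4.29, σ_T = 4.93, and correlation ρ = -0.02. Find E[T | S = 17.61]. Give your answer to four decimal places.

For a bivariate normal, E[T | S=x] = μ_T + ρ·(σ_T/σ_S)·(x − μ_S).
E[T | S=17.61] = 1.38 + (-0.02)·(4.93/4.29)·(17.61 − (8.86)) = 1.38 + (-0.022984)·(8.75) = 1.1789.

1.1789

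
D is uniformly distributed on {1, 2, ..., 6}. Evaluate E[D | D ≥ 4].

Given D ≥ 4, D is equally likely to be any of {4, 5, 6}.
E[D | D ≥ 4] = (4 + 5 + 6) / 3 = 5.

5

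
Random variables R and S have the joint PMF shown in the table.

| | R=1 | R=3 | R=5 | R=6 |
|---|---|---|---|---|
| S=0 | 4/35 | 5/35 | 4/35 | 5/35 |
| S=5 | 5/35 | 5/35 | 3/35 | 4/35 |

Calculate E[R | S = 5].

P(S = 5) = 17/35.
Σ R·P over the event = 1·(5/35) + 3·(5/35) + 5·(3/35) + 6·(4/35) = 59/35.
E[R | S = 5] = (59/35) / (17/35) = 59/17.

59/17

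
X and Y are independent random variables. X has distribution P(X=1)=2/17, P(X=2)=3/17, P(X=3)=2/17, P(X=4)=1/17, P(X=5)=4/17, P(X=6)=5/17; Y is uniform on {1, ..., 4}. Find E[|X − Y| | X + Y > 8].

P(X + Y > 8) = 7/34.
Summing |X−Y|·P(x,y) over outcomes with X + Y > 8 gives 29/68.
E[|X − Y| | X + Y > 8] = (29/68) / (7/34) = 29/14.

29/14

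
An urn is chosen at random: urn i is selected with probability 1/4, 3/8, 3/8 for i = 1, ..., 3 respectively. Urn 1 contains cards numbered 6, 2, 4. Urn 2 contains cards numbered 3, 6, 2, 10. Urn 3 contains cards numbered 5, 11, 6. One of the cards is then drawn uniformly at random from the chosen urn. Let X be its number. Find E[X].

183/32

E[X | urn 1] = (6+2+4)/3 = 4.
E[X | urn 2] = (3+6+2+10)/4 = 21/4.
E[X | urn 3] = (5+11+6)/3 = 22/3.
E[X] = (1/4)·(4) + (3/8)·(21/4) + (3/8)·(22/3) = 183/32.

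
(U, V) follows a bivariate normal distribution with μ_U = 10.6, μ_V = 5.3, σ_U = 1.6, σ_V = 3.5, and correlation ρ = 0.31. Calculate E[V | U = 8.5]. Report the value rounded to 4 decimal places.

The regression of V on U has slope ρ·σ_V/σ_U and passes through (μ_U, μ_V).
E[V | U=8.5] = 5.3 + (0.31)·(3.5/1.6)·(8.5 − (10.6)) = 5.3 + (0.67812)·(-2.1) = 3.8759.

3.8759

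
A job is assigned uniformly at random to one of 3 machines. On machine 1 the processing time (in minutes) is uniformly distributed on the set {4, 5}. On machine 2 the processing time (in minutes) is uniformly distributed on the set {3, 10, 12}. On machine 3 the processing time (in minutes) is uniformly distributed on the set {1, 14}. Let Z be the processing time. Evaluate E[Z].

E[Z | machine 1] = (4+5)/2 = 9/2.
E[Z | machine 2] = (3+10+12)/3 = 25/3.
E[Z | machine 3] = (1+14)/2 = 15/2.
E[Z] = (1/3)·(9/2) + (1/3)·(25/3) + (1/3)·(15/2) = 61/9.

61/9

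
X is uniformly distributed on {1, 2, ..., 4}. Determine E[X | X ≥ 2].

Given X ≥ 2, X is equally likely to be any of {2, 3, 4}.
E[X | X ≥ 2] = (2 + 3 + 4) / 3 = 3.

3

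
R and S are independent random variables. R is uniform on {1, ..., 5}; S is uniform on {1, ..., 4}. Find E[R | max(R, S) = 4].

22/7

Outcomes with max(R, S) = 4: (1,4), (2,4), (3,4), (4,1), (4,2), (4,3), (4,4), each with probability 1/20.
E[R | max(R, S) = 4] = (1 + 2 + 3 + 4 + 4 + 4 + 4) / 7 = 22/7.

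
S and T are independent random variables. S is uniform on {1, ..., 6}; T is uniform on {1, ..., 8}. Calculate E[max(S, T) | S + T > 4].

P(S + T > 4) = 7/8.
Summing max(S,T)·P(x,y) over outcomes with S + T > 4 gives 119/24.
E[max(S, T) | S + T > 4] = (119/24) / (7/8) = 17/3.

17/3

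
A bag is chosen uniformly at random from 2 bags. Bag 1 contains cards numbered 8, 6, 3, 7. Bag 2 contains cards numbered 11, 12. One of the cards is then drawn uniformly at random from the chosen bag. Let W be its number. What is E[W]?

35/4

E[W | bag 1] = (8+6+3+7)/4 = 6.
E[W | bag 2] = (11+12)/2 = 23/2.
By the law of total expectation,
E[W] = (1/2)·(6) + (1/2)·(23/2) = 35/4.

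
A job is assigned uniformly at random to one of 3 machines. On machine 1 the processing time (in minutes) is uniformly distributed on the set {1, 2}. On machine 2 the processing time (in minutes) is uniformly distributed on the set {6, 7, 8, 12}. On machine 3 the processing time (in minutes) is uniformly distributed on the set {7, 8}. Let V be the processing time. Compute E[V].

23/4

E[V | machine 1] = (1+2)/2 = 3/2.
E[V | machine 2] = (6+7+8+12)/4 = 33/4.
E[V | machine 3] = (7+8)/2 = 15/2.
By the law of total expectation,
E[V] = (1/3)·(3/2) + (1/3)·(33/4) + (1/3)·(15/2) = 23/4.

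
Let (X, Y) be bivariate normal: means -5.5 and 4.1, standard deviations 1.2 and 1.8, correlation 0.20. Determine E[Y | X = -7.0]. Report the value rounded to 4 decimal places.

3.6500

E[Y | X=x] = μ_Y + ρ(σ_Y/σ_X)(x − μ_X) for jointly normal variables.
E[Y | X=-7.0] = 4.1 + (0.20)·(1.8/1.2)·(-7.0 − (-5.5)) = 4.1 + (0.3)·(-1.5) = 3.6500.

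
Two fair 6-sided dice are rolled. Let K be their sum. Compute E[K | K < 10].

94/15

P(K < 10) = 5/6.
Σ over the event: 2·1/36 + 3·1/18 + 4·1/12 + 5·1/9 + 6·5/36 + 7·1/6 + 8·5/36 + 9·1/9 = 47/9.
E[K | K < 10] = (47/9) / (5/6) = 94/15.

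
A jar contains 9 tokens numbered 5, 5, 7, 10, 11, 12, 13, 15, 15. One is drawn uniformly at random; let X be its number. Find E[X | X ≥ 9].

38/3

P(X ≥ 9) = 2/3.
Σ over the event: 10·1/9 + 11·1/9 + 12·1/9 + 13·1/9 + 15·2/9 = 76/9.
E[X | X ≥ 9] = (76/9) / (2/3) = 38/3.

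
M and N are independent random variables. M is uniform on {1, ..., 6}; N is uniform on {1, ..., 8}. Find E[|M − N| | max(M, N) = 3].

6/5

Outcomes with max(M, N) = 3: (1,3), (2,3), (3,1), (3,2), (3,3), each with probability 1/48.
E[|M − N| | max(M, N) = 3] = (2 + 1 + 2 + 1 + 0) / 5 = 6/5.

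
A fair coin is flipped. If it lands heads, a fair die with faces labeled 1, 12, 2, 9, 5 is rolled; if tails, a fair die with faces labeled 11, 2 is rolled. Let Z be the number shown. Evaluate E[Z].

E[Z | heads] = (1+12+2+9+5)/5 = 29/5.
E[Z | tails] = (11+2)/2 = 13/2.
E[Z] = (1/2)·(29/5) + (1/2)·(13/2) = 123/20.

123/20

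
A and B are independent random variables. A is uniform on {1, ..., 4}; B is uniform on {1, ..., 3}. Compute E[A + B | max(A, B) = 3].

Outcomes with max(A, B) = 3: (1,3), (2,3), (3,1), (3,2), (3,3), each with probability 1/12.
E[A + B | max(A, B) = 3] = (4 + 5 + 4 + 5 + 6) / 5 = 24/5.

24/5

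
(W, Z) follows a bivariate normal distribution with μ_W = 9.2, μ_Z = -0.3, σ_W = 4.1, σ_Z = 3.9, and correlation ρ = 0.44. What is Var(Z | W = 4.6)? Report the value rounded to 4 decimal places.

Var(Z | W=x) = (1 − ρ²)·σ_Z².
Var(Z | W=4.6) = (3.9)²·(1 − (0.44)²) = 15.21·0.8064 = 12.2653.

12.2653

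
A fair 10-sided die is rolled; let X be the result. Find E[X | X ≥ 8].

Given X ≥ 8, X is equally likely to be any of {8, 9, 10}.
E[X | X ≥ 8] = (8 + 9 + 10) / 3 = 9.

9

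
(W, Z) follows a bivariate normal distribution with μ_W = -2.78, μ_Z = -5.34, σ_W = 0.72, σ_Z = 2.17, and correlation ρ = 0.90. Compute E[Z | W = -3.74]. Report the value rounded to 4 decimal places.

For a bivariate normal, E[Z | W=x] = μ_Z + ρ·(σ_Z/σ_W)·(x − μ_W).
E[Z | W=-3.74] = -5.34 + (0.90)·(2.17/0.72)·(-3.74 − (-2.78)) = -5.34 + (2.7125)·(-0.96) = -7.9440.

-7.9440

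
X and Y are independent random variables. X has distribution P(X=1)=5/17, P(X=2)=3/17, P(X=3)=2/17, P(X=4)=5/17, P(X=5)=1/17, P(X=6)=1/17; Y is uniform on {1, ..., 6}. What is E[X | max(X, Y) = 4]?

97/30

P(max(X, Y) = 4) = 5/17.
Summing X·P(x,y) over outcomes with max(X, Y) = 4 gives 97/102.
E[X | max(X, Y) = 4] = (97/102) / (5/17) = 97/30.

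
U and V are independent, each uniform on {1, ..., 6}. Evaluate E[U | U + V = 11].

Outcomes with U + V = 11: (5,6), (6,5), each with probability 1/36.
E[U | U + V = 11] = (5 + 6) / 2 = 11/2.

11/2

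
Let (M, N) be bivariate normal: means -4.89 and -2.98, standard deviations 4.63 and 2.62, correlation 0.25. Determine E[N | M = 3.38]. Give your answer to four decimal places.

E[N | M=x] = μ_N + ρ(σ_N/σ_M)(x − μ_M) for jointly normal variables.
E[N | M=3.38] = -2.98 + (0.25)·(2.62/4.63)·(3.38 − (-4.89)) = -2.98 + (0.141469)·(8.27) = -1.8101.

-1.8101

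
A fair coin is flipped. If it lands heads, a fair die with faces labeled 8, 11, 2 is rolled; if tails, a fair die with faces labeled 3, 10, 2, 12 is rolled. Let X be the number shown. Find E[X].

55/8

E[X | heads] = (8+11+2)/3 = 7.
E[X | tails] = (3+10+2+12)/4 = 27/4.
E[X] = (1/2)·(7) + (1/2)·(27/4) = 55/8.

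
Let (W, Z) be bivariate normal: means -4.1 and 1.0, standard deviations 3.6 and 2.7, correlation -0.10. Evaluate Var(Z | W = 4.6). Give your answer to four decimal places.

7.2171

The conditional variance in a bivariate normal is σ_Z²(1 − ρ²), independent of x.
Var(Z | W=4.6) = (2.7)²·(1 − (-0.10)²) = 7.29·0.99 = 7.2171.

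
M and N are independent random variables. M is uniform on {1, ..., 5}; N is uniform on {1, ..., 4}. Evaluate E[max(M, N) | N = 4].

21/5

P(N = 4) = 1/4.
Summing max(M,N)·P(x,y) over outcomes with N = 4 gives 21/20.
E[max(M, N) | N = 4] = (21/20) / (1/4) = 21/5.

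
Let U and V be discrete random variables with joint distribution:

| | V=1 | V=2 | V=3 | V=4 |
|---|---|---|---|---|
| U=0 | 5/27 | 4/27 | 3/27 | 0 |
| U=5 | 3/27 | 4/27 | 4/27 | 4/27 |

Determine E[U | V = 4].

5

P(V = 4) = 4/27.
Summing U·P(U=x,V=y) over the conditioning event gives 20/27.
E[U | V = 4] = (20/27) / (4/27) = 5.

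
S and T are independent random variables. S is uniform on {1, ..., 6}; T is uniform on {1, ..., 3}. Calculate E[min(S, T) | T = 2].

Outcomes with T = 2: (1,2), (2,2), (3,2), (4,2), (5,2), (6,2), each with probability 1/18.
E[min(S, T) | T = 2] = (1 + 2 + 2 + 2 + 2 + 2) / 6 = 11/6.

11/6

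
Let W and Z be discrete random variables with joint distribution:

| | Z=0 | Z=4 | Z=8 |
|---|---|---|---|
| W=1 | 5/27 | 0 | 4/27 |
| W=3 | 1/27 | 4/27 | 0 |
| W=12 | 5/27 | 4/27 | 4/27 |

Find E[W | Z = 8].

P(Z = 8) = 8/27.
Σ W·P over the event = 1·(4/27) + 12·(4/27) = 52/27.
E[W | Z = 8] = (52/27) / (8/27) = 13/2.

13/2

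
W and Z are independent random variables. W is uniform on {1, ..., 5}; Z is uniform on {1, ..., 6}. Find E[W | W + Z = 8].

7/2

P(W + Z = 8) = 2/15.
Summing W·P(x,y) over outcomes with W + Z = 8 gives 7/15.
E[W | W + Z = 8] = (7/15) / (2/15) = 7/2.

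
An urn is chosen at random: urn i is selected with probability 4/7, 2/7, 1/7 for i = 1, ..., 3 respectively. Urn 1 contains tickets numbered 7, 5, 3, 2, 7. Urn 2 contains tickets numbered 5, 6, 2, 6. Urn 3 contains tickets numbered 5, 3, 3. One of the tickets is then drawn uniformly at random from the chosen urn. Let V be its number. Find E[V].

E[V | urn 1] = (7+5+3+2+7)/5 = 24/5.
E[V | urn 2] = (5+6+2+6)/4 = 19/4.
E[V | urn 3] = (5+3+3)/3 = 11/3.
By the law of total expectation,
E[V] = (4/7)·(24/5) + (2/7)·(19/4) + (1/7)·(11/3) = 971/210.

971/210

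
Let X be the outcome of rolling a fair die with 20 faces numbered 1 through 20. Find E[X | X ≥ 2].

11

P(X ≥ 2) = 19/20.
E[X | X ≥ 2] = (209/20) / (19/20) = 11.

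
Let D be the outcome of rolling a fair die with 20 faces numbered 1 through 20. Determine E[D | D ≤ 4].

5/2

Given D ≤ 4, D is equally likely to be any of {1, 2, 3, 4}.
E[D | D ≤ 4] = (1 + 2 + 3 + 4) / 4 = 5/2.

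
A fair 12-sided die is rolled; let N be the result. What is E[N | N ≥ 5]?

Given N ≥ 5, N is equally likely to be any of {5, 6, 7, 8, 9, 10, 11, 12}.
E[N | N ≥ 5] = (5 + 6 + 7 + 8 + 9 + 10 + 11 + 12) / 8 = 17/2.

17/2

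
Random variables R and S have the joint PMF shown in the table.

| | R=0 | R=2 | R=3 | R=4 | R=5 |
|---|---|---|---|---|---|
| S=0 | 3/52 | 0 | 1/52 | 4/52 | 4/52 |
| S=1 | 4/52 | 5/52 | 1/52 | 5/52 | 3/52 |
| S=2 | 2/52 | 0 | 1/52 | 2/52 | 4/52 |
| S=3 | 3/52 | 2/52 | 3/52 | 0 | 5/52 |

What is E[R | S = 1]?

P(S = 1) = 9/26.
Summing R·P(R=x,S=y) over the conditioning event gives 12/13.
E[R | S = 1] = (12/13) / (9/26) = 8/3.

8/3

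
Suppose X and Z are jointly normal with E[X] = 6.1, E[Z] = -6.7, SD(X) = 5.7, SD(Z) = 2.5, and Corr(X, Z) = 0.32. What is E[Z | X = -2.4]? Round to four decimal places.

-7.8930

The regression of Z on X has slope ρ·σ_Z/σ_X and passes through (μ_X, μ_Z).
E[Z | X=-2.4] = -6.7 + (0.32)·(2.5/5.7)·(-2.4 − (6.1)) = -6.7 + (0.14035)·(-8.5) = -7.8930.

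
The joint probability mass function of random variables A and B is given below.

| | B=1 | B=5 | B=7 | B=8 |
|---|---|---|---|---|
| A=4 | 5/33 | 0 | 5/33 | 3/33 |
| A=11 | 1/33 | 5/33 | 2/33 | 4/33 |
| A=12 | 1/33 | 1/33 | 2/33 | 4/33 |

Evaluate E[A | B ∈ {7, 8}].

P(B ∈ {7, 8}) = 20/33.
Σ A·P over the event = 4·(5/33) + 4·(3/33) + 11·(2/33) + 11·(4/33) + 12·(2/33) + 12·(4/33) = 170/33.
E[A | B ∈ {7, 8}] = (170/33) / (20/33) = 17/2.

17/2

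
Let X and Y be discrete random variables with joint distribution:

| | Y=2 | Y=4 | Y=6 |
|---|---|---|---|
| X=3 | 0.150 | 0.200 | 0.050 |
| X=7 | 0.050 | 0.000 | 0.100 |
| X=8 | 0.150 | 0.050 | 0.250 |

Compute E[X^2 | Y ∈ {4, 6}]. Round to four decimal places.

40.5385

P(Y ∈ {4, 6}) = 0.650.
Σ X^2·P over the event = 9·(0.200) + 9·(0.050) + 49·(0.100) + 64·(0.050) + 64·(0.250) = 26.350.
E[X^2 | Y ∈ {4, 6}] = (26.350) / (0.650) = 40.5385.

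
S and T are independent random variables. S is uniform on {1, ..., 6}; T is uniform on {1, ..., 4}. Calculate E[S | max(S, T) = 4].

22/7

Outcomes with max(S, T) = 4: (1,4), (2,4), (3,4), (4,1), (4,2), (4,3), (4,4), each with probability 1/24.
E[S | max(S, T) = 4] = (1 + 2 + 3 + 4 + 4 + 4 + 4) / 7 = 22/7.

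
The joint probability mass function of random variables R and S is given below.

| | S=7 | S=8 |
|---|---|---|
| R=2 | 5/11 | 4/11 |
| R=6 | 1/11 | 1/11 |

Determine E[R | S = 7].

8/3

P(S = 7) = 6/11.
Σ R·P over the event = 2·(5/11) + 6·(1/11) = 16/11.
E[R | S = 7] = (16/11) / (6/11) = 8/3.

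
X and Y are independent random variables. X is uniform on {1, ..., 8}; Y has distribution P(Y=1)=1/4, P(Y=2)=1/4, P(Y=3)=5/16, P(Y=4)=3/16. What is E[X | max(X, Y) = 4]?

82/25

P(max(X, Y) = 4) = 25/128.
Summing X·P(x,y) over outcomes with max(X, Y) = 4 gives 41/64.
E[X | max(X, Y) = 4] = (41/64) / (25/128) = 82/25.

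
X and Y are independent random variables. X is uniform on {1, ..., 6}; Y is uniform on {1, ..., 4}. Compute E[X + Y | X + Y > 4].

62/9

P(X + Y > 4) = 3/4.
Summing (X+Y)·P(x,y) over outcomes with X + Y > 4 gives 31/6.
E[X + Y | X + Y > 4] = (31/6) / (3/4) = 62/9.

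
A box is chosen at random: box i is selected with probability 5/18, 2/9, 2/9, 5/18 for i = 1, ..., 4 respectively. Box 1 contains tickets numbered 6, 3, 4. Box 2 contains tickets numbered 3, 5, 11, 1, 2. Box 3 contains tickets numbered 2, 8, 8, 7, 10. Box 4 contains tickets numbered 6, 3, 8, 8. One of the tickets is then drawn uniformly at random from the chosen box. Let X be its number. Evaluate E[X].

E[X | box 1] = (6+3+4)/3 = 13/3.
E[X | box 2] = (3+5+11+1+2)/5 = 22/5.
E[X | box 3] = (2+8+8+7+10)/5 = 7.
E[X | box 4] = (6+3+8+8)/4 = 25/4.
By the law of total expectation,
E[X] = (5/18)·(13/3) + (2/9)·(22/5) + (2/9)·(7) + (5/18)·(25/4) = 5911/1080.

5911/1080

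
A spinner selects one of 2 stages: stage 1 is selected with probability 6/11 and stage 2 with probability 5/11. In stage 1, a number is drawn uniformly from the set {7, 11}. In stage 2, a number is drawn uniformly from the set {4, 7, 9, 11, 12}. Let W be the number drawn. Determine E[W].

E[W | stage 1] = (7+11)/2 = 9.
E[W | stage 2] = (4+7+9+11+12)/5 = 43/5.
E[W] = (6/11)·(9) + (5/11)·(43/5) = 97/11.

97/11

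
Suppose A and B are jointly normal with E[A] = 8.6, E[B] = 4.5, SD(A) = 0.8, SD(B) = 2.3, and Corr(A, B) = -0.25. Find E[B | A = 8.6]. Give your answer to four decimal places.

For a bivariate normal, E[B | A=x] = μ_B + ρ·(σ_B/σ_A)·(x − μ_A).
E[B | A=8.6] = 4.5 + (-0.25)·(2.3/0.8)·(8.6 − (8.6)) = 4.5 + (-0.71875)·(0) = 4.5000.

4.5000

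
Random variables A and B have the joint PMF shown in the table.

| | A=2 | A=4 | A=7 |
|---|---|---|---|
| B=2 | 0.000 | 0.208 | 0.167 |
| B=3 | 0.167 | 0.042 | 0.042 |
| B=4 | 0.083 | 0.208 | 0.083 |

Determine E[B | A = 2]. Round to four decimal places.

P(A = 2) = 0.250.
Σ B·P over the event = 3·(0.167) + 4·(0.083) = 0.833.
E[B | A = 2] = (0.833) / (0.250) = 3.3320.

3.3320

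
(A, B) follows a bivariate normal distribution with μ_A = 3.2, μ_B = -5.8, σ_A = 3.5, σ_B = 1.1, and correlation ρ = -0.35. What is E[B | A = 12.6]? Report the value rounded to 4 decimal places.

-6.8340

E[B | A=x] = μ_B + ρ(σ_B/σ_A)(x − μ_A) for jointly normal variables.
E[B | A=12.6] = -5.8 + (-0.35)·(1.1/3.5)·(12.6 − (3.2)) = -5.8 + (-0.11)·(9.4) = -6.8340.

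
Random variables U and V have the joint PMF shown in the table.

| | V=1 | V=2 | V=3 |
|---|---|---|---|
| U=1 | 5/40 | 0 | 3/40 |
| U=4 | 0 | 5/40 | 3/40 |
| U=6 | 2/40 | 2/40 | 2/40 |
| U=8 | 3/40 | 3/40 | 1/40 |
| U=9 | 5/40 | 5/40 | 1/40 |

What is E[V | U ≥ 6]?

P(U ≥ 6) = 3/5.
Summing V·P(U=x,V=y) over the conditioning event gives 21/20.
E[V | U ≥ 6] = (21/20) / (3/5) = 7/4.

7/4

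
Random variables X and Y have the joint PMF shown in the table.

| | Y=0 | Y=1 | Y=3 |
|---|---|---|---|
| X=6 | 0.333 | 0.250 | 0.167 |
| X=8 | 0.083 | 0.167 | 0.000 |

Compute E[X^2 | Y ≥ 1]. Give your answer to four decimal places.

44.0068

P(Y ≥ 1) = 0.584.
Σ X^2·P over the event = 36·(0.250) + 36·(0.167) + 64·(0.167) = 25.700.
E[X^2 | Y ≥ 1] = (25.700) / (0.584) = 44.0068.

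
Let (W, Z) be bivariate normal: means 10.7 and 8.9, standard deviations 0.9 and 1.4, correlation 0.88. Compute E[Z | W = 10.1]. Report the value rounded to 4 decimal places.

The regression of Z on W has slope ρ·σ_Z/σ_W and passes through (μ_W, μ_Z).
E[Z | W=10.1] = 8.9 + (0.88)·(1.4/0.9)·(10.1 − (10.7)) = 8.9 + (1.3689)·(-0.6) = 8.0787.

8.0787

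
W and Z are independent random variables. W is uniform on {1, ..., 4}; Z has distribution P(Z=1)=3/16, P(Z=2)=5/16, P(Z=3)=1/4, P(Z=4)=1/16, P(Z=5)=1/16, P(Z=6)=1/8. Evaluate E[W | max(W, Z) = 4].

29/8

P(max(W, Z) = 4) = 1/4.
Summing W·P(x,y) over outcomes with max(W, Z) = 4 gives 29/32.
E[W | max(W, Z) = 4] = (29/32) / (1/4) = 29/8.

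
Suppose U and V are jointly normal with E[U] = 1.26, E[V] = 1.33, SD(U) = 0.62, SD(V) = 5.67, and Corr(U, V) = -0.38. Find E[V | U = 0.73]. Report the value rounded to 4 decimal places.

For a bivariate normal, E[V | U=x] = μ_V + ρ·(σ_V/σ_U)·(x − μ_U).
E[V | U=0.73] = 1.33 + (-0.38)·(5.67/0.62)·(0.73 − (1.26)) = 1.33 + (-3.47516)·(-0.53) = 3.1718.

3.1718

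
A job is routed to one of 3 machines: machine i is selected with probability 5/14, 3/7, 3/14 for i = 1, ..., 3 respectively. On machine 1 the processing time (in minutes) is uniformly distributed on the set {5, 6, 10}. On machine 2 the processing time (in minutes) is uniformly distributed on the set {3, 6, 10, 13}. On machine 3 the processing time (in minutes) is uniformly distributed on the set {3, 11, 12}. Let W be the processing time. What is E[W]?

E[W | machine 1] = (5+6+10)/3 = 7.
E[W | machine 2] = (3+6+10+13)/4 = 8.
E[W | machine 3] = (3+11+12)/3 = 26/3.
E[W] = (5/14)·(7) + (3/7)·(8) + (3/14)·(26/3) = 109/14.

109/14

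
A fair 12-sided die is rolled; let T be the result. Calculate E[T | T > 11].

Given T > 11, T is equally likely to be any of {12}.
E[T | T > 11] = (12) / 1 = 12.

12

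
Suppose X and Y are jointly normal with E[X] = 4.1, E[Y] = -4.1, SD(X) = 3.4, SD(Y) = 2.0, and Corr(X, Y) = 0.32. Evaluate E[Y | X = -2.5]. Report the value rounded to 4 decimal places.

For a bivariate normal, E[Y | X=x] = μ_Y + ρ·(σ_Y/σ_X)·(x − μ_X).
E[Y | X=-2.5] = -4.1 + (0.32)·(2.0/3.4)·(-2.5 − (4.1)) = -4.1 + (0.18824)·(-6.6) = -5.3424.

-5.3424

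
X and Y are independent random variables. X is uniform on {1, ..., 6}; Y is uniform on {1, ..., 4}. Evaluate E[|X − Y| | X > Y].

17/7

P(X > Y) = 7/12.
Summing |X−Y|·P(x,y) over outcomes with X > Y gives 17/12.
E[|X − Y| | X > Y] = (17/12) / (7/12) = 17/7.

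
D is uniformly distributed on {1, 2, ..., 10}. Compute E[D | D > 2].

13/2

Given D > 2, D is equally likely to be any of {3, 4, 5, 6, 7, 8, 9, 10}.
E[D | D > 2] = (3 + 4 + 5 + 6 + 7 + 8 + 9 + 10) / 8 = 13/2.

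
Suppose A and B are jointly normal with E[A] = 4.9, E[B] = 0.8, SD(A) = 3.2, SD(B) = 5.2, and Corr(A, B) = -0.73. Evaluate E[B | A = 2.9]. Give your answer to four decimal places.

For a bivariate normal, E[B | A=x] = μ_B + ρ·(σ_B/σ_A)·(x − μ_A).
E[B | A=2.9] = 0.8 + (-0.73)·(5.2/3.2)·(2.9 − (4.9)) = 0.8 + (-1.18625)·(-2) = 3.1725.

3.1725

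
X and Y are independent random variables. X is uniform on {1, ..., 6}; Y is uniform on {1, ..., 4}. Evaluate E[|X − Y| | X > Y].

17/7

P(X > Y) = 7/12.
Summing |X−Y|·P(x,y) over outcomes with X > Y gives 17/12.
E[|X − Y| | X > Y] = (17/12) / (7/12) = 17/7.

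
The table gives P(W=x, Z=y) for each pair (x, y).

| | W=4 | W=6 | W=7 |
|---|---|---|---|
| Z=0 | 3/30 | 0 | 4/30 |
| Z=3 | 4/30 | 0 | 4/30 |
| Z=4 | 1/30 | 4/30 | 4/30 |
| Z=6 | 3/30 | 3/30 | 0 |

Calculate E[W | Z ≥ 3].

130/23

P(Z ≥ 3) = 23/30.
Σ W·P over the event = 4·(4/30) + 4·(1/30) + 4·(3/30) + 6·(4/30) + 6·(3/30) + 7·(4/30) + 7·(4/30) = 13/3.
E[W | Z ≥ 3] = (13/3) / (23/30) = 130/23.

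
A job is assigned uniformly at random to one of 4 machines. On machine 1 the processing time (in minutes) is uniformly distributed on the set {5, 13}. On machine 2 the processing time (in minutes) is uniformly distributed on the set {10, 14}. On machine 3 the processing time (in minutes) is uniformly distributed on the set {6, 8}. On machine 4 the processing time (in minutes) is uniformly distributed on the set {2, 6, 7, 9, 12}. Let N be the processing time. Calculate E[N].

E[N | machine 1] = (5+13)/2 = 9.
E[N | machine 2] = (10+14)/2 = 12.
E[N | machine 3] = (6+8)/2 = 7.
E[N | machine 4] = (2+6+7+9+12)/5 = 36/5.
E[N] = (1/4)·(9) + (1/4)·(12) + (1/4)·(7) + (1/4)·(36/5) = 44/5.

44/5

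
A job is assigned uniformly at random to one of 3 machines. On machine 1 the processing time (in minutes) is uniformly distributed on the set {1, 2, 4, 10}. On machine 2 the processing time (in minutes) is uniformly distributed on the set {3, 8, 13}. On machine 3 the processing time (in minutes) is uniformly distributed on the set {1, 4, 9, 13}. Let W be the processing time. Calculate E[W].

E[W | machine 1] = (1+2+4+10)/4 = 17/4.
E[W | machine 2] = (3+8+13)/3 = 8.
E[W | machine 3] = (1+4+9+13)/4 = 27/4.
E[W] = (1/3)·(17/4) + (1/3)·(8) + (1/3)·(27/4) = 19/3.

19/3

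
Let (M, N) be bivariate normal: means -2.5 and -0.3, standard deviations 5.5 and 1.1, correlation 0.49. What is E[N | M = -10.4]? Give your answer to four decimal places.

E[N | M=x] = μ_N + ρ(σ_N/σ_M)(x − μ_M) for jointly normal variables.
E[N | M=-10.4] = -0.3 + (0.49)·(1.1/5.5)·(-10.4 − (-2.5)) = -0.3 + (0.098)·(-7.9) = -1.0742.

-1.0742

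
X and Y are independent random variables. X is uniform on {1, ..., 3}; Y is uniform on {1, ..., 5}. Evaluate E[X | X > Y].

Outcomes with X > Y: (2,1), (3,1), (3,2), each with probability 1/15.
E[X | X > Y] = (2 + 3 + 3) / 3 = 8/3.

8/3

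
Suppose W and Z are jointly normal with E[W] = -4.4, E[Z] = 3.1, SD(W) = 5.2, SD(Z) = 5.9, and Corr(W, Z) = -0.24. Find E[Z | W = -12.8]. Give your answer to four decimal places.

For a bivariate normal, E[Z | W=x] = μ_Z + ρ·(σ_Z/σ_W)·(x − μ_W).
E[Z | W=-12.8] = 3.1 + (-0.24)·(5.9/5.2)·(-12.8 − (-4.4)) = 3.1 + (-0.27231)·(-8.4) = 5.3874.

5.3874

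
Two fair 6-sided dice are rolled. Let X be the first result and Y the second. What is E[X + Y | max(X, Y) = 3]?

Outcomes with max(X, Y) = 3: (1,3), (2,3), (3,1), (3,2), (3,3), each with probability 1/36.
E[X + Y | max(X, Y) = 3] = (4 + 5 + 4 + 5 + 6) / 5 = 24/5.

24/5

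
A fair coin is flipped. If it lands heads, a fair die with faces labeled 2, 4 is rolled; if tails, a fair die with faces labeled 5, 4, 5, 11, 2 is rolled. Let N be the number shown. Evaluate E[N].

E[N | heads] = (2+4)/2 = 3.
E[N | tails] = (5+4+5+11+2)/5 = 27/5.
By the law of total expectation,
E[N] = (1/2)·(3) + (1/2)·(27/5) = 21/5.

21/5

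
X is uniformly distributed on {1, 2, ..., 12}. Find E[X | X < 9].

Given X < 9, X is equally likely to be any of {1, 2, 3, 4, 5, 6, 7, 8}.
E[X | X < 9] = (1 + 2 + 3 + 4 + 5 + 6 + 7 + 8) / 8 = 9/2.

9/2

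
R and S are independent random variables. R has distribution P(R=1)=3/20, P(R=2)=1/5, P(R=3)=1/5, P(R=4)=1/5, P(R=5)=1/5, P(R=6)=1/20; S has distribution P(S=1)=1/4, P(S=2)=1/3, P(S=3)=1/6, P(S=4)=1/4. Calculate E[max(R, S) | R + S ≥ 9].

P(R + S ≥ 9) = 17/240.
Summing max(R,S)·P(x,y) over outcomes with R + S ≥ 9 gives 3/8.
E[max(R, S) | R + S ≥ 9] = (3/8) / (17/240) = 90/17.

90/17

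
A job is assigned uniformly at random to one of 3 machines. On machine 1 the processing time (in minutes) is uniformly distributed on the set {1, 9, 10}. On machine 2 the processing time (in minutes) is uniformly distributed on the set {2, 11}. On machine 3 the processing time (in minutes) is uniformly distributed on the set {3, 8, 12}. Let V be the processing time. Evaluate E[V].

E[V | machine 1] = (1+9+10)/3 = 20/3.
E[V | machine 2] = (2+11)/2 = 13/2.
E[V | machine 3] = (3+8+12)/3 = 23/3.
E[V] = (1/3)·(20/3) + (1/3)·(13/2) + (1/3)·(23/3) = 125/18.

125/18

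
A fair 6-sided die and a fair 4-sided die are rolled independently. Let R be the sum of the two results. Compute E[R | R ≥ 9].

28/3

P(R ≥ 9) = 1/8.
Σ over the event: 9·1/12 + 10·1/24 = 7/6.
E[R | R ≥ 9] = (7/6) / (1/8) = 28/3.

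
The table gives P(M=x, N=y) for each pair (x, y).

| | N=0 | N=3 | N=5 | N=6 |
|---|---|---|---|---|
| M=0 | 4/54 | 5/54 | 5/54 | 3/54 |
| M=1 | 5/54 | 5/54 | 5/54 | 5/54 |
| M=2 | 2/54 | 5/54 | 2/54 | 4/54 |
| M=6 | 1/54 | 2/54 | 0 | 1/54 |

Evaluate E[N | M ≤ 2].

P(M ≤ 2) = 25/27.
Summing N·P(M=x,N=y) over the conditioning event gives 59/18.
E[N | M ≤ 2] = (59/18) / (25/27) = 177/50.

177/50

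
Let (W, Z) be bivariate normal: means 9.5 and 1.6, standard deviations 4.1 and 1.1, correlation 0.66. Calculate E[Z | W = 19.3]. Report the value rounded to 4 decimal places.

3.3353

The regression of Z on W has slope ρ·σ_Z/σ_W and passes through (μ_W, μ_Z).
E[Z | W=19.3] = 1.6 + (0.66)·(1.1/4.1)·(19.3 − (9.5)) = 1.6 + (0.17707)·(9.8) = 3.3353.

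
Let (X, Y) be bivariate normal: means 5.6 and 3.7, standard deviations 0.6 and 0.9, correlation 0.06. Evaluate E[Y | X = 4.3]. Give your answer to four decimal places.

3.5830

E[Y | X=x] = μ_Y + ρ(σ_Y/σ_X)(x − μ_X) for jointly normal variables.
E[Y | X=4.3] = 3.7 + (0.06)·(0.9/0.6)·(4.3 − (5.6)) = 3.7 + (0.09)·(-1.3) = 3.5830.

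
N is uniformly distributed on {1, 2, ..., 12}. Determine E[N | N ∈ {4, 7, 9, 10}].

P(N ∈ {4, 7, 9, 10}) = 1/3.
Σ over the event: 4·1/12 + 7·1/12 + 9·1/12 + 10·1/12 = 5/2.
E[N | N ∈ {4, 7, 9, 10}] = (5/2) / (1/3) = 15/2.

15/2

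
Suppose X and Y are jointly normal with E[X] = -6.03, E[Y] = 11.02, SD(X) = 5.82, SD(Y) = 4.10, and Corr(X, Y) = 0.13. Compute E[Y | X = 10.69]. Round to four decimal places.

12.5512

The regression of Y on X has slope ρ·σ_Y/σ_X and passes through (μ_X, μ_Y).
E[Y | X=10.69] = 11.02 + (0.13)·(4.10/5.82)·(10.69 − (-6.03)) = 11.02 + (0.091581)·(16.72) = 12.5512.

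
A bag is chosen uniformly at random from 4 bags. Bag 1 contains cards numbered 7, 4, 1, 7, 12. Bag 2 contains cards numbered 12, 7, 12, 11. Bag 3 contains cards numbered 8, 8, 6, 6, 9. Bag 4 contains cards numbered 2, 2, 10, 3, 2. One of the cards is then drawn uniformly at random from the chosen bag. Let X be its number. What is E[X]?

E[X | bag 1] = (7+4+1+7+12)/5 = 31/5.
E[X | bag 2] = (12+7+12+11)/4 = 21/2.
E[X | bag 3] = (8+8+6+6+9)/5 = 37/5.
E[X | bag 4] = (2+2+10+3+2)/5 = 19/5.
By the law of total expectation,
E[X] = (1/4)·(31/5) + (1/4)·(21/2) + (1/4)·(37/5) + (1/4)·(19/5) = 279/40.

279/40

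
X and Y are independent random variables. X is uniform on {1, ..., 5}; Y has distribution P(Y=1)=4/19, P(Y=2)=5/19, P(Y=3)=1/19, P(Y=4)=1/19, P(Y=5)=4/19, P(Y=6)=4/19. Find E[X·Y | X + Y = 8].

139/10

P(X + Y = 8) = 2/19.
Summing XY·P(x,y) over outcomes with X + Y = 8 gives 139/95.
E[X·Y | X + Y = 8] = (139/95) / (2/19) = 139/10.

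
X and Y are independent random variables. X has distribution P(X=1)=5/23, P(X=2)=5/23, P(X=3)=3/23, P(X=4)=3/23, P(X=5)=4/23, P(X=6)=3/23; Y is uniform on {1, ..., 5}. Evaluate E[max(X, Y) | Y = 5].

118/23

P(Y = 5) = 1/5.
Summing max(X,Y)·P(x,y) over outcomes with Y = 5 gives 118/115.
E[max(X, Y) | Y = 5] = (118/115) / (1/5) = 118/23.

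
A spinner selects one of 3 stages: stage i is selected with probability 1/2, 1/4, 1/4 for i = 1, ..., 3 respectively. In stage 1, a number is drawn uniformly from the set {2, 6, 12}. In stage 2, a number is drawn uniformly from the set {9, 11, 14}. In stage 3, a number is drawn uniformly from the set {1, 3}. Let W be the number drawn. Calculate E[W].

20/3

E[W | stage 1] = (2+6+12)/3 = 20/3.
E[W | stage 2] = (9+11+14)/3 = 34/3.
E[W | stage 3] = (1+3)/2 = 2.
By the law of total expectation,
E[W] = (1/2)·(20/3) + (1/4)·(34/3) + (1/4)·(2) = 20/3.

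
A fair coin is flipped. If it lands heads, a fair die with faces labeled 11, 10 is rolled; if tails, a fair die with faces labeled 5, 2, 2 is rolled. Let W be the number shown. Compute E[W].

E[W | heads] = (11+10)/2 = 21/2.
E[W | tails] = (5+2+2)/3 = 3.
E[W] = (1/2)·(21/2) + (1/2)·(3) = 27/4.

27/4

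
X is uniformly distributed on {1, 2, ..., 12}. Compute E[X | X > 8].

Given X > 8, X is equally likely to be any of {9, 10, 11, 12}.
E[X | X > 8] = (9 + 10 + 11 + 12) / 4 = 21/2.

21/2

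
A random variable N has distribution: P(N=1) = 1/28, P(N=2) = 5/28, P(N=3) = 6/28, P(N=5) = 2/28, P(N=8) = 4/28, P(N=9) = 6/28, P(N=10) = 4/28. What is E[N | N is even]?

82/13

P(N is even) = 13/28.
Σ over the event: 2·5/28 + 8·1/7 + 10·1/7 = 41/14.
E[N | N is even] = (41/14) / (13/28) = 82/13.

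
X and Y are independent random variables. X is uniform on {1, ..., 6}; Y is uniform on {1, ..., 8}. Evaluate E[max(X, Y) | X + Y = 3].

Outcomes with X + Y = 3: (1,2), (2,1), each with probability 1/48.
E[max(X, Y) | X + Y = 3] = (2 + 2) / 2 = 2.

2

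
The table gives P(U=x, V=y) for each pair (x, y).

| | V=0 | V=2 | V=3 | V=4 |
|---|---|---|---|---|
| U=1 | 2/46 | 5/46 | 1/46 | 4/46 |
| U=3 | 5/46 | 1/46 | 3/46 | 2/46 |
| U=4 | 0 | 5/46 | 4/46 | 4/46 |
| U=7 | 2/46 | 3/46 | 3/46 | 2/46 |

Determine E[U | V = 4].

P(V = 4) = 6/23.
Σ U·P over the event = 1·(4/46) + 3·(2/46) + 4·(4/46) + 7·(2/46) = 20/23.
E[U | V = 4] = (20/23) / (6/23) = 10/3.

10/3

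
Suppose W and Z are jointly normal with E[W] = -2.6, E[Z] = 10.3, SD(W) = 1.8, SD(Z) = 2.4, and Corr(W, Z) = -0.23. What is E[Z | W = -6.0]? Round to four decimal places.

11.3427

E[Z | W=x] = μ_Z + ρ(σ_Z/σ_W)(x − μ_W) for jointly normal variables.
E[Z | W=-6.0] = 10.3 + (-0.23)·(2.4/1.8)·(-6.0 − (-2.6)) = 10.3 + (-0.30667)·(-3.4) = 11.3427.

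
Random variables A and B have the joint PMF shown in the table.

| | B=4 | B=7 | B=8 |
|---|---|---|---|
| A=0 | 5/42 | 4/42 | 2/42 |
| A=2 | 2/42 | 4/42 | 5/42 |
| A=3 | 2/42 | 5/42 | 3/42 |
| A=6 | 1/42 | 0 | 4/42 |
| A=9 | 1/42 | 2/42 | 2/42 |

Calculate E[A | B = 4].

25/11

P(B = 4) = 11/42.
Σ A·P over the event = 0·(5/42) + 2·(2/42) + 3·(2/42) + 6·(1/42) + 9·(1/42) = 25/42.
E[A | B = 4] = (25/42) / (11/42) = 25/11.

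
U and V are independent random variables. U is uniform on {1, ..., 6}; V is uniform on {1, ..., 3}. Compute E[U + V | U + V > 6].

Outcomes with U + V > 6: (4,3), (5,2), (5,3), (6,1), (6,2), (6,3), each with probability 1/18.
E[U + V | U + V > 6] = (7 + 7 + 8 + 7 + 8 + 9) / 6 = 23/3.

23/3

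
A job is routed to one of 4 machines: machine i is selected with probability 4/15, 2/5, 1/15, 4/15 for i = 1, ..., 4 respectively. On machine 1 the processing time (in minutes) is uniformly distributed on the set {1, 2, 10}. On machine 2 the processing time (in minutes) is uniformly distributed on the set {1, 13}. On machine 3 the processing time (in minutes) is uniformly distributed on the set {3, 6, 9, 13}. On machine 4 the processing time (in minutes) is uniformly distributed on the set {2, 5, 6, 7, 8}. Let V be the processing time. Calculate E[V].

E[V | machine 1] = (1+2+10)/3 = 13/3.
E[V | machine 2] = (1+13)/2 = 7.
E[V | machine 3] = (3+6+9+13)/4 = 31/4.
E[V | machine 4] = (2+5+6+7+8)/5 = 28/5.
By the law of total expectation,
E[V] = (4/15)·(13/3) + (2/5)·(7) + (1/15)·(31/4) + (4/15)·(28/5) = 5369/900.

5369/900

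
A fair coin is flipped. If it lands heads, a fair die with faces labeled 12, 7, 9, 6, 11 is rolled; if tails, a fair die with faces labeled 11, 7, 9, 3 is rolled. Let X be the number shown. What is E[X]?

E[X | heads] = (12+7+9+6+11)/5 = 9.
E[X | tails] = (11+7+9+3)/4 = 15/2.
E[X] = (1/2)·(9) + (1/2)·(15/2) = 33/4.

33/4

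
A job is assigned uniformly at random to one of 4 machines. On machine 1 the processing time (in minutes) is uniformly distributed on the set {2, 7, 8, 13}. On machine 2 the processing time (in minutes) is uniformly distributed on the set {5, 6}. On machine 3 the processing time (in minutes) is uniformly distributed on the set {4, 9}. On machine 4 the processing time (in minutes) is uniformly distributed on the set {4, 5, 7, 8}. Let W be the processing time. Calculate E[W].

E[W | machine 1] = (2+7+8+13)/4 = 15/2.
E[W | machine 2] = (5+6)/2 = 11/2.
E[W | machine 3] = (4+9)/2 = 13/2.
E[W | machine 4] = (4+5+7+8)/4 = 6.
E[W] = (1/4)·(15/2) + (1/4)·(11/2) + (1/4)·(13/2) + (1/4)·(6) = 51/8.

51/8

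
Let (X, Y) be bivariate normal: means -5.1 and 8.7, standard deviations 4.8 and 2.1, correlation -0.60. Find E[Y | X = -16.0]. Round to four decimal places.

11.5613

For a bivariate normal, E[Y | X=x] = μ_Y + ρ·(σ_Y/σ_X)·(x − μ_X).
E[Y | X=-16.0] = 8.7 + (-0.60)·(2.1/4.8)·(-16.0 − (-5.1)) = 8.7 + (-0.2625)·(-10.9) = 11.5613.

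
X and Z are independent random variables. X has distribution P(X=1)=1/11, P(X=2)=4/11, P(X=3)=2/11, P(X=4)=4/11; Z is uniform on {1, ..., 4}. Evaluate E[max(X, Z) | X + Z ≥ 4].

7/2

P(X + Z ≥ 4) = 19/22.
Summing max(X,Z)·P(x,y) over outcomes with X + Z ≥ 4 gives 133/44.
E[max(X, Z) | X + Z ≥ 4] = (133/44) / (19/22) = 7/2.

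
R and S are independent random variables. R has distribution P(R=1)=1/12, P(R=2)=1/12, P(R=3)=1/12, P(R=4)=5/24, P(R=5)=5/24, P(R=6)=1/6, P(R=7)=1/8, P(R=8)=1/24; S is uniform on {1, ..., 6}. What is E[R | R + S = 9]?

P(R + S = 9) = 5/36.
Summing R·P(x,y) over outcomes with R + S = 9 gives 13/18.
E[R | R + S = 9] = (13/18) / (5/36) = 26/5.

26/5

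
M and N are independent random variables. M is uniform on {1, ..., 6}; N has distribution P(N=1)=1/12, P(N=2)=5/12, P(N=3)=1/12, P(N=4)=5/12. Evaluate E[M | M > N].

P(M > N) = 19/36.
Summing M·P(x,y) over outcomes with M > N gives 5/2.
E[M | M > N] = (5/2) / (19/36) = 90/19.

90/19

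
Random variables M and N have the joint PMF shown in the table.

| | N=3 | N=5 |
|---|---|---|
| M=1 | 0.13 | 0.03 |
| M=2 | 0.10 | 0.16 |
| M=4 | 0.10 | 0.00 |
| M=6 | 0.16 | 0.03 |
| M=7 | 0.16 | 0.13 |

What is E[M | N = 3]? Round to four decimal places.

4.3231

P(N = 3) = 0.65.
Summing M·P(M=x,N=y) over the conditioning event gives 2.81.
E[M | N = 3] = (2.81) / (0.65) = 4.3231.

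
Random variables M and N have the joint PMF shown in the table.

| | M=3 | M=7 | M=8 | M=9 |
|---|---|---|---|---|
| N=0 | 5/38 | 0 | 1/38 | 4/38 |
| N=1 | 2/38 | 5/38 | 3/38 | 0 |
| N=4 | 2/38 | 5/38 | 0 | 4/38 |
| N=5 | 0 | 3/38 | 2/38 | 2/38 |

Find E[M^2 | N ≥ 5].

437/7

P(N ≥ 5) = 7/38.
Σ M^2·P over the event = 49·(3/38) + 64·(2/38) + 81·(2/38) = 23/2.
E[M^2 | N ≥ 5] = (23/2) / (7/38) = 437/7.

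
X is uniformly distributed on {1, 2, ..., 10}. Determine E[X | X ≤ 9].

Given X ≤ 9, X is equally likely to be any of {1, 2, 3, 4, 5, 6, 7, 8, 9}.
E[X | X ≤ 9] = (1 + 2 + 3 + 4 + 5 + 6 + 7 + 8 + 9) / 9 = 5.

5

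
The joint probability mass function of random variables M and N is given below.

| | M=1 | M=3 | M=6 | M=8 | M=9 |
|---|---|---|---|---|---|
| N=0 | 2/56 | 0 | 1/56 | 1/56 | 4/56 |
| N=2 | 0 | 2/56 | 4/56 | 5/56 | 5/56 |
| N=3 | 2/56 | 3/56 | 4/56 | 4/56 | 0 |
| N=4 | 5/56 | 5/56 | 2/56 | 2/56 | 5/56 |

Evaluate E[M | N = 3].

67/13

P(N = 3) = 13/56.
Σ M·P over the event = 1·(2/56) + 3·(3/56) + 6·(4/56) + 8·(4/56) = 67/56.
E[M | N = 3] = (67/56) / (13/56) = 67/13.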